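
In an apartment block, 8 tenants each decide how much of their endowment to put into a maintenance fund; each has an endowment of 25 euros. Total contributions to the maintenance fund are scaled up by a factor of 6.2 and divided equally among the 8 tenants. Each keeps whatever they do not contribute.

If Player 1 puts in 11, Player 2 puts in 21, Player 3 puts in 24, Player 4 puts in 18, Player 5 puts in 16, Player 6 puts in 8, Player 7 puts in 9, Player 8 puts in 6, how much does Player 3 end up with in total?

88.58 euros

Total contributed: 11 + 21 + 24 + 18 + 16 + 8 + 9 + 6 = 113.
Each receives 6.2 × 113 / 8 = 87.58 from the maintenance fund.
Player 3 keeps 25 − 24 = 1, so Player 3's payoff is 1 + 87.58 = 88.58.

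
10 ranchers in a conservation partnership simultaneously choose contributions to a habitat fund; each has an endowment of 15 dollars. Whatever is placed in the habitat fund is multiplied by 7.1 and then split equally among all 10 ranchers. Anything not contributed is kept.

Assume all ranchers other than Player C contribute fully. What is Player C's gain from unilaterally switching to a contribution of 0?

Switching from a contribution of 15 to 0 lets Player C keep an extra 15 dollars, but lowers the habitat fund by 15, which costs Player C their own share of that drop: 7.1/10 × 15 = 10.65.
Net gain = 15 − 10.65 = 4.35. The private return per contributed unit (0.7100) is below 1, so free-riding is indeed the best response regardless of what the others do.

4.35 dollars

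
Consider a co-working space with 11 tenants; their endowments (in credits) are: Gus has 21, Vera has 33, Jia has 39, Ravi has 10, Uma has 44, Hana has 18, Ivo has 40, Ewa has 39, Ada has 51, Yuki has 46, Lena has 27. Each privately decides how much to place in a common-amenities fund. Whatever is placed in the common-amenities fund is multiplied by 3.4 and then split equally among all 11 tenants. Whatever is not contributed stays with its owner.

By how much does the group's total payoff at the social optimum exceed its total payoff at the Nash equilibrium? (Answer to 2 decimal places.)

883.20 credits

The private return per contributed unit is 3.4/11 = 0.3091 < 1 for every player regardless of endowment, so the Nash equilibrium is zero contribution and the group total is Σ E_j = 21 + 33 + 39 + 10 + 44 + 18 + 40 + 39 + 51 + 46 + 27 = 368.
Each contributed unit returns 3.400 to the group, so the social optimum is full contribution by everyone: group total = 3.400 × 368 = 1251.20.
Efficiency loss = (3.400 − 1) × 368 = 883.20.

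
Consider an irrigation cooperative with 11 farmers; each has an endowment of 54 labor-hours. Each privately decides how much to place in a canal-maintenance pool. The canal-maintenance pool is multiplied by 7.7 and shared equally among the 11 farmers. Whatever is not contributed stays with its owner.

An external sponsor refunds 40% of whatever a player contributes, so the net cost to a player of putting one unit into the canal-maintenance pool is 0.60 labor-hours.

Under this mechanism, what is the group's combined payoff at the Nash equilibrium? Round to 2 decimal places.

4811.40 labor-hours

Under the mechanism each unit contributed yields (7.7/11) / 0.60 = 1.1667 back to its contributor per unit of net cost, which exceeds 1, making full contribution the dominant choice for everyone.
So the Nash equilibrium is full contribution by all 11; the group earns 11 × (54 × 0.40 + 7.7 × 54) = 4811.40.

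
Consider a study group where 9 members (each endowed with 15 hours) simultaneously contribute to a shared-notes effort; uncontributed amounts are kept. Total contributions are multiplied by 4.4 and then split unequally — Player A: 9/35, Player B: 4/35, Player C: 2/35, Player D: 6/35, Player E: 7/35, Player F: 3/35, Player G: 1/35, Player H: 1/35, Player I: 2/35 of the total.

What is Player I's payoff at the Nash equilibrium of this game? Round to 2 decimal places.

A player with share s gets back 4.4·s per unit contributed, so full contribution is dominant for anyone with s > 1/4.4 = 0.2273 and zero contribution is dominant for anyone below.
The only share above 0.2273 is Player A's 9/35, contributing 15; the remaining 8 contribute 0. Total contributed: 15.
Player I keeps 15 and receives 4.4 × 15 × 2/35 = 3.77 from the shared-notes effort, for a payoff of 18.77.

18.77 hours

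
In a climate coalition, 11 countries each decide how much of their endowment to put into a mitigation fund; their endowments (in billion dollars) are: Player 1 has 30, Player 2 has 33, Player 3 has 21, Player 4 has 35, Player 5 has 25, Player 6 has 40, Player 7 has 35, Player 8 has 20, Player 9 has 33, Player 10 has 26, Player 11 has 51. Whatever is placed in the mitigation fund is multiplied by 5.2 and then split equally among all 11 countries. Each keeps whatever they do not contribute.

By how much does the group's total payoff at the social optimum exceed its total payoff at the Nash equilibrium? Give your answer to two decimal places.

1465.80 billion dollars

The private return per contributed unit is 5.2/11 = 0.4727 < 1 for every player regardless of endowment, so the Nash equilibrium is zero contribution and the group total is Σ E_j = 30 + 33 + 21 + 35 + 25 + 40 + 35 + 20 + 33 + 26 + 51 = 349.
Each contributed unit returns 5.200 to the group, so the social optimum is full contribution by everyone: group total = 5.200 × 349 = 1814.80.
Efficiency loss = (5.200 − 1) × 349 = 1465.80.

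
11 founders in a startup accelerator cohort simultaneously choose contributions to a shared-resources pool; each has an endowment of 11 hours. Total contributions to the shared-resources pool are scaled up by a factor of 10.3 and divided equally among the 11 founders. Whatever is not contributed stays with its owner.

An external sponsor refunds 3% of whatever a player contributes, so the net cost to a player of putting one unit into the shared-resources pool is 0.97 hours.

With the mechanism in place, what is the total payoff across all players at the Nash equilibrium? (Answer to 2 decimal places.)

121.00 hours

Even with the mechanism, each unit contributed returns only (10.3/11) / 0.97 = 0.9653 per unit of net cost, so contributing nothing is still dominant.
Everyone keeps their endowment and the group total is 11 × 11 = 121.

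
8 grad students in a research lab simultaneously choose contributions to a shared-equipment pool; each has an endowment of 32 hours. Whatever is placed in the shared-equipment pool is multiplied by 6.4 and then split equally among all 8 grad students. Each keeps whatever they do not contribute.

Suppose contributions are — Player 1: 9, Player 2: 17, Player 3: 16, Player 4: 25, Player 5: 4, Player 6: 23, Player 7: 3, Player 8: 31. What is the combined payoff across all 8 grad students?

947.20 hours

Total contributed: 9 + 17 + 16 + 25 + 4 + 23 + 3 + 31 = 128; total kept: 8 × 32 − 128 = 128.
The shared-equipment pool pays out 6.4 × 128 = 819.20 in aggregate.
Group total = 128 + 819.20 = 947.20.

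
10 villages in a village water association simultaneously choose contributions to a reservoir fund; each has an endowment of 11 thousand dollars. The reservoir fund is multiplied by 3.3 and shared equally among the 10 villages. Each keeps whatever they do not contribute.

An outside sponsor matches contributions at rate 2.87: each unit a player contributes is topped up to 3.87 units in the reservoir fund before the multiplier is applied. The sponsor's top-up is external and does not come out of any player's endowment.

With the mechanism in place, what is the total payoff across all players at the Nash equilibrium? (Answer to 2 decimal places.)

1404.81 thousand dollars

The effective private return per unit is now 3.3 × 3.87 / 10 = 1.2771 > 1, so every player's dominant strategy flips to full contribution.
So the Nash equilibrium is full contribution by all 10; the group earns 3.3 × 3.87 × 110 = 1404.81.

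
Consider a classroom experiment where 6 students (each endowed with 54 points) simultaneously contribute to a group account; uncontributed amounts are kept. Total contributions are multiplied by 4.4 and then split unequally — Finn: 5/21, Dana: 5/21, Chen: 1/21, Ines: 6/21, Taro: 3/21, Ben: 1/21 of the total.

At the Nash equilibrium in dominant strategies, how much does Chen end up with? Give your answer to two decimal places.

Each unit j contributes comes back to j as 4.4 × (j's share), so j prefers to contribute only if that share exceeds 1/4.4 = 0.2273; otherwise keeping the unit dominates.
The shares above 0.2273 belong to Finn, Dana and Ines, contributing 54 each; the remaining 3 contribute 0. Total contributed: 162.
Chen keeps 54 and receives 4.4 × 162 × 1/21 = 33.94 from the group account, for a payoff of 87.94.

87.94 points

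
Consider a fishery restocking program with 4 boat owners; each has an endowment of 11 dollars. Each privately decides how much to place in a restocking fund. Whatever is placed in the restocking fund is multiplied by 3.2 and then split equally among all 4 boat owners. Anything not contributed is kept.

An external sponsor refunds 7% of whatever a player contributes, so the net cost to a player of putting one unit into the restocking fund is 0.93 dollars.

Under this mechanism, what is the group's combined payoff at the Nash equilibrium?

44.00 dollars

Even with the mechanism, each unit contributed returns only (3.2/4) / 0.93 = 0.8602 per unit of net cost, so contributing nothing is still dominant.
Everyone keeps their endowment and the group total is 4 × 11 = 44.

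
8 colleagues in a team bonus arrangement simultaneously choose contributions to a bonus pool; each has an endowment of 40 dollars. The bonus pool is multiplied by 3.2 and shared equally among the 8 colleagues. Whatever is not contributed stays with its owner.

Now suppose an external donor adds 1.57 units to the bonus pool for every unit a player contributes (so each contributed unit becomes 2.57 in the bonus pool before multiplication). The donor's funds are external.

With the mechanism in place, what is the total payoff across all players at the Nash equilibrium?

2631.68 dollars

Under the mechanism each unit contributed yields 3.2 × 2.57 / 8 = 1.0280 back to its contributor per unit of net cost, which exceeds 1, making full contribution the dominant choice for everyone.
So the Nash equilibrium is full contribution by all 8; the group earns 3.2 × 2.57 × 320 = 2631.68.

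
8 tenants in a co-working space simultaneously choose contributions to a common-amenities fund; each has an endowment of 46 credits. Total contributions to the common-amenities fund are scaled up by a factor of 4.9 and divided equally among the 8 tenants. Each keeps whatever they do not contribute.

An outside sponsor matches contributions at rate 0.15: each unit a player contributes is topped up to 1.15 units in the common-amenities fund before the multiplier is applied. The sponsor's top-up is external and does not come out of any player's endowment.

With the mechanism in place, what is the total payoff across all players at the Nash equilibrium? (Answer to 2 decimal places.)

With the mechanism, a contributed unit returns 4.9 × 1.15 / 8 = 0.7044 per unit of net cost — still below 1 — so contributing 0 remains dominant for every player.
At the Nash equilibrium no one contributes; group total payoff = 8 × 46 = 368.

368.00 credits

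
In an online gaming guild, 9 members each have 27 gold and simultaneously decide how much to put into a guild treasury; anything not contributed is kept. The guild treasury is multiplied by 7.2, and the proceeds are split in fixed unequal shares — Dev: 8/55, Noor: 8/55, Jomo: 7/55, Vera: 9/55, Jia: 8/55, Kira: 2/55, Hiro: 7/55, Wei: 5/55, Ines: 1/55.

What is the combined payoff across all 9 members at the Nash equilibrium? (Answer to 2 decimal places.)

For player j, contributing a unit is worthwhile iff 7.2 × (j's share) ≥ 1, i.e. iff j's share is at least 0.1389.
Dev, Noor, Vera and Jia clear that bar, contributing 27 each; the remaining 5 contribute 0. Total contributed: 108.
The guild treasury pays out 7.2 × 108 = 777.60 in total (split across the unequal shares, but the aggregate is all that matters for the group sum).
The 5 free-riders keep 27 each, adding 135. Group total = 135 + 777.60 = 912.60.

912.60 gold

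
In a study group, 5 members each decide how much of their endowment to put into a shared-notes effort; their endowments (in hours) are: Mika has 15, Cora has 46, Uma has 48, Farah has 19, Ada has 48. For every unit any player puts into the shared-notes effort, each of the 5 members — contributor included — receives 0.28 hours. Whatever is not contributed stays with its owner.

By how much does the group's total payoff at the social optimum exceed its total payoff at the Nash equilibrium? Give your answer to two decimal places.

70.40 hours

The private return per contributed unit is 0.28 < 1 for everyone, so the Nash equilibrium is zero contribution and the group total is Σ E_j = 15 + 46 + 48 + 19 + 48 = 176.
Each contributed unit returns 1.400 to the group, so the social optimum is full contribution by everyone: group total = 1.400 × 176 = 246.40.
Efficiency loss = (1.400 − 1) × 176 = 70.40.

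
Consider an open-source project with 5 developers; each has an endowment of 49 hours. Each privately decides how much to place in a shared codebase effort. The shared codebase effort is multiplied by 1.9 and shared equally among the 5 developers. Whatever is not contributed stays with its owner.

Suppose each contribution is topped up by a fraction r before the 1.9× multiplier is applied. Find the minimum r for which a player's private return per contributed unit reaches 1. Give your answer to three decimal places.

With matching at rate r, one contributed unit becomes (1 + r) in the shared codebase effort and returns 1.9 × (1 + r) / 5 to the contributor.
Setting this equal to 1: 1 + r = 5/1.9 = 2.6316.
So the minimum matching rate is r = 2.6316 − 1 = 1.632.

1.632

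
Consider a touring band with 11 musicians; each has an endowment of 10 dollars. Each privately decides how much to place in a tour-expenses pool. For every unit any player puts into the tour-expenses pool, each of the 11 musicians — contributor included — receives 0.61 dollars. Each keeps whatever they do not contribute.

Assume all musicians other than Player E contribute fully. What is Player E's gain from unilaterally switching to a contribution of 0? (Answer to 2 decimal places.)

3.90 dollars

Switching from a contribution of 10 to 0 lets Player E keep an extra 10 dollars, but lowers the tour-expenses pool by 10, which costs Player E their own share of that drop: 0.61 × 10 = 6.10.
Net gain = 10 − 6.10 = 3.90. The private return per contributed unit (0.61) is below 1, so free-riding is indeed the best response regardless of what the others do.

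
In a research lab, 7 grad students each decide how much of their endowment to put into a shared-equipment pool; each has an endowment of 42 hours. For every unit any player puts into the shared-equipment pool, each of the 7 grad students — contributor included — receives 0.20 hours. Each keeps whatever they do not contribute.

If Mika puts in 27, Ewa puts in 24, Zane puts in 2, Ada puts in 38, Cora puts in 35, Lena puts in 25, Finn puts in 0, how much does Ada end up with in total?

Total contributed: 27 + 24 + 2 + 38 + 35 + 25 + 0 = 151.
Each receives 0.20 × 151 = 30.20 from the shared-equipment pool.
Ada keeps 42 − 38 = 4, so Ada's payoff is 4 + 30.20 = 34.20.

34.20 hours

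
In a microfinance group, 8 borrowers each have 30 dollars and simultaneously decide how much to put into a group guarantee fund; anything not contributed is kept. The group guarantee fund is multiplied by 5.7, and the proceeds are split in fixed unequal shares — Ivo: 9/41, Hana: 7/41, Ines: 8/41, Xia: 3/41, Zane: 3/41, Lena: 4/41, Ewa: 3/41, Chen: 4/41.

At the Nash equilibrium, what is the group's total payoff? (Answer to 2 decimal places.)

Player j's private return per contributed unit is 5.7 × (j's share). Contributing is weakly dominant for j when that share is at least 1/5.7 = 0.1754, and contributing 0 is dominant otherwise.
Ivo and Ines clear that bar, contributing 30 each; the remaining 6 contribute 0. Total contributed: 60.
The group guarantee fund pays out 5.7 × 60 = 342.00 in total (split across the unequal shares, but the aggregate is all that matters for the group sum).
The 6 free-riders keep 30 each, adding 180. Group total = 180 + 342.00 = 522.00.

522.00 dollars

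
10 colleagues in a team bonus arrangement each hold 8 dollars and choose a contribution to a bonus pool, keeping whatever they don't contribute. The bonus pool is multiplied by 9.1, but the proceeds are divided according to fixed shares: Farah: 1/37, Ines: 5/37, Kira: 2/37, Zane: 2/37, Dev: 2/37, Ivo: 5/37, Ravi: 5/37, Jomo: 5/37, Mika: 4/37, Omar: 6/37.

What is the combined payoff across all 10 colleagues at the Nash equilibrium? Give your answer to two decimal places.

404.00 dollars

Player j's private return per contributed unit is 9.1 × (j's share). Contributing is weakly dominant for j when that share is at least 1/9.1 = 0.1099, and contributing 0 is dominant otherwise.
The shares above 0.1099 belong to Ines, Ivo, Ravi, Jomo and Omar, contributing 8 each; the remaining 5 contribute 0. Total contributed: 40.
The bonus pool pays out 9.1 × 40 = 364.00 in total (split across the unequal shares, but the aggregate is all that matters for the group sum).
The 5 free-riders keep 8 each, adding 40. Group total = 40 + 364.00 = 404.00.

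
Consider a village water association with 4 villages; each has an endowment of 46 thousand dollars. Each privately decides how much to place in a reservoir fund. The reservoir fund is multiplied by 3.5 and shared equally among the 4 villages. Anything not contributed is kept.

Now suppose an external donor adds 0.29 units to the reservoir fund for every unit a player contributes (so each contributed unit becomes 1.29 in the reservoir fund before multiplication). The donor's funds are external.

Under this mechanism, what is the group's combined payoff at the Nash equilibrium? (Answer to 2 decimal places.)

Under the mechanism each unit contributed yields 3.5 × 1.29 / 4 = 1.1288 back to its contributor per unit of net cost, which exceeds 1, making full contribution the dominant choice for everyone.
So the Nash equilibrium is full contribution by all 4; the group earns 3.5 × 1.29 × 184 = 830.76.

830.76 thousand dollars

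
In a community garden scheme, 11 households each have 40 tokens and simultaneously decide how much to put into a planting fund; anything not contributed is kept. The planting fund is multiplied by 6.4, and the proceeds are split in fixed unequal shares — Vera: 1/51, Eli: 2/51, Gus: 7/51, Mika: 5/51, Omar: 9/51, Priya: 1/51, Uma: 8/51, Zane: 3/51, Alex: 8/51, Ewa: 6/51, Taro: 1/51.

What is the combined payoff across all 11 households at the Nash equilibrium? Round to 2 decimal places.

1088.00 tokens

Each unit j contributes comes back to j as 6.4 × (j's share), so j prefers to contribute only if that share exceeds 1/6.4 = 0.1563; otherwise keeping the unit dominates.
Omar, Uma and Alex are above the threshold, contributing 40 each; the remaining 8 contribute 0. Total contributed: 120.
The planting fund pays out 6.4 × 120 = 768.00 in total (split across the unequal shares, but the aggregate is all that matters for the group sum).
The 8 free-riders keep 40 each, adding 320. Group total = 320 + 768.00 = 1088.00.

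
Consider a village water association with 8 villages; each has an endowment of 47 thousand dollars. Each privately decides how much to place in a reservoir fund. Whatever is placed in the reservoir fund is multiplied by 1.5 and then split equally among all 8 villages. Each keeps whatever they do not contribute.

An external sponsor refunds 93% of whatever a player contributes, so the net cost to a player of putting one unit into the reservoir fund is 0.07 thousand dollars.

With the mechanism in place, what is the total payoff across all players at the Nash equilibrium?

The effective private return per unit is now (1.5/8) / 0.07 = 2.6786 > 1, so every player's dominant strategy flips to full contribution.
So the Nash equilibrium is full contribution by all 8; the group earns 8 × (47 × 0.93 + 1.5 × 47) = 913.68.

913.68 thousand dollars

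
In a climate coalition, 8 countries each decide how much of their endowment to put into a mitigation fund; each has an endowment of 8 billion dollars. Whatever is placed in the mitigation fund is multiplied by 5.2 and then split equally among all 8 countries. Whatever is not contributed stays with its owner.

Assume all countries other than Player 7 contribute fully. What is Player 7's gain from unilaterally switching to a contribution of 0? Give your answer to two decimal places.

2.80 billion dollars

Switching from a contribution of 8 to 0 lets Player 7 keep an extra 8 billion dollars, but lowers the mitigation fund by 8, which costs Player 7 their own share of that drop: 5.2/8 × 8 = 5.20.
Net gain = 8 − 5.20 = 2.80. The private return per contributed unit (0.6500) is below 1, so free-riding is indeed the best response regardless of what the others do.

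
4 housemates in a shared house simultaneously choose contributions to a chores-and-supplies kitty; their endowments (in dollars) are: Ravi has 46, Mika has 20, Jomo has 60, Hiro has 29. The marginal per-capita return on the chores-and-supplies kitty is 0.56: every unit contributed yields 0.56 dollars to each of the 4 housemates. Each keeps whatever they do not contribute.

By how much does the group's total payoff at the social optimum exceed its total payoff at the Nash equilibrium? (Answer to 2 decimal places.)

192.20 dollars

The private return per contributed unit is 0.56 < 1 for everyone, so the Nash equilibrium is zero contribution and the group total is Σ E_j = 46 + 20 + 60 + 29 = 155.
Each contributed unit returns 2.240 to the group, so the social optimum is full contribution by everyone: group total = 2.240 × 155 = 347.20.
Efficiency loss = (2.240 − 1) × 155 = 192.20.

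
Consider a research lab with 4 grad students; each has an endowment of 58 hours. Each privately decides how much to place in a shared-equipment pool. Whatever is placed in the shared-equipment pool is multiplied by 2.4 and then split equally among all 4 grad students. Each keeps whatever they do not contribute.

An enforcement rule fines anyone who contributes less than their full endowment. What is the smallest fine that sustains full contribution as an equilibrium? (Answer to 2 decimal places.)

Given the others contribute fully, the best deviation is to contribute 0 (any partial contribution still incurs the fine and gives up units whose private return 0.6000 is below 1).
Deviating from 58 to 0 saves 58 hours but forfeits the deviator's share of the drop in the shared-equipment pool: 2.4/4 × 58 = 34.80.
So the deviation gain is 58 − 34.80 = 23.20, and the fine must be at least 23.20 hours to wipe it out.

23.20 hours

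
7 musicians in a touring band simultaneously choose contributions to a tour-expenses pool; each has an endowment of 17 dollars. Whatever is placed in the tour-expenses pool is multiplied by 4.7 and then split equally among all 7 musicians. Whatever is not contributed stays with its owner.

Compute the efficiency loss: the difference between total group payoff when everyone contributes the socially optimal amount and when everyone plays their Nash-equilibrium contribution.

440.30 dollars

Each contributed unit returns 4.7/7 = 0.6714 to its contributor — below 1 — so contributing 0 is dominant for every player. At the Nash equilibrium everyone keeps their 17, and the group total is 7 × 17 = 119.
Each contributed unit returns 4.700 to the group as a whole (0.6714 to each of 7 players), which exceeds 1, so the social optimum is full contribution: group total = 4.700 × 119 = 559.30.
Efficiency loss = 559.30 − 119 = 440.30.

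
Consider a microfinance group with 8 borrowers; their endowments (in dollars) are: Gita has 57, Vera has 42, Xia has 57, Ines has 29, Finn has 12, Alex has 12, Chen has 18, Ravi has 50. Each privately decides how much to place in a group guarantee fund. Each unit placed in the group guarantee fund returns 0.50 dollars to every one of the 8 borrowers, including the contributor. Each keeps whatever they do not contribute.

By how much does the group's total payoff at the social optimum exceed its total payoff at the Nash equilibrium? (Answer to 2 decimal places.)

The private return per contributed unit is 0.50 < 1 for everyone, so the Nash equilibrium is zero contribution and the group total is Σ E_j = 57 + 42 + 57 + 29 + 12 + 12 + 18 + 50 = 277.
Each contributed unit returns 4.000 to the group, so the social optimum is full contribution by everyone: group total = 4.000 × 277 = 1108.00.
Efficiency loss = (4.000 − 1) × 277 = 831.00.

831.00 dollars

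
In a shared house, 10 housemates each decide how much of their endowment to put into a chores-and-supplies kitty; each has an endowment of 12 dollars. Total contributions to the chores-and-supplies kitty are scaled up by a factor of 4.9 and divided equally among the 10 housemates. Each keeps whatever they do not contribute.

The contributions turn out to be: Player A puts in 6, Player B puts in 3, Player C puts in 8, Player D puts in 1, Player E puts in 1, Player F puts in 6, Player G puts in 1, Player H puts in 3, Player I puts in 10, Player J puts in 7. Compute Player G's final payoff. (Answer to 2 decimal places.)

Total contributed: 6 + 3 + 8 + 1 + 1 + 6 + 1 + 3 + 10 + 7 = 46.
Each receives 4.9 × 46 / 10 = 22.54 from the chores-and-supplies kitty.
Player G keeps 12 − 1 = 11, so Player G's payoff is 11 + 22.54 = 33.54.

33.54 dollars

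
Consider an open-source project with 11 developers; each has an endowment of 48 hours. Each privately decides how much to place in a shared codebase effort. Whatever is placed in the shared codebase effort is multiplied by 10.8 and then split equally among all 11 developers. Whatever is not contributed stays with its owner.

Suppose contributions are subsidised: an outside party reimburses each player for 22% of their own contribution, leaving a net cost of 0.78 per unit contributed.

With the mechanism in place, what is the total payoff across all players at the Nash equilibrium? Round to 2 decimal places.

Under the mechanism each unit contributed yields (10.8/11) / 0.78 = 1.2587 back to its contributor per unit of net cost, which exceeds 1, making full contribution the dominant choice for everyone.
So the Nash equilibrium is full contribution by all 11; the group earns 11 × (48 × 0.22 + 10.8 × 48) = 5818.56.

5818.56 hours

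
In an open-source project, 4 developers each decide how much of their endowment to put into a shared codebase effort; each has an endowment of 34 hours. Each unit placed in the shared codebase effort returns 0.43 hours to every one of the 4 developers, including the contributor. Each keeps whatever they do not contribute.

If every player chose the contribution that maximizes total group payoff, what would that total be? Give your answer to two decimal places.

Each contributed unit returns 1.720 to the group as a whole (0.43 to each of 4 players), which exceeds 1, so the social optimum is full contribution: group total = 1.720 × 136 = 233.92.

233.92 hours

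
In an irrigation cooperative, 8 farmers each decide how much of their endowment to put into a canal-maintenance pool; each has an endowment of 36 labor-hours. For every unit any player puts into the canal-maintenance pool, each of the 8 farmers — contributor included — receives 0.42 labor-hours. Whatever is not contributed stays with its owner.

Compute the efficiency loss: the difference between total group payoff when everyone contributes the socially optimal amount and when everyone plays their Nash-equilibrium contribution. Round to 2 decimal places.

679.68 labor-hours

The private return per contributed unit is 0.42 < 1, so contributing 0 is dominant for every player. At the Nash equilibrium everyone keeps their 36, and the group total is 8 × 36 = 288.
Each contributed unit returns 3.360 to the group as a whole (0.42 to each of 8 players), which exceeds 1, so the social optimum is full contribution: group total = 3.360 × 288 = 967.68.
Efficiency loss = 967.68 − 288 = 679.68.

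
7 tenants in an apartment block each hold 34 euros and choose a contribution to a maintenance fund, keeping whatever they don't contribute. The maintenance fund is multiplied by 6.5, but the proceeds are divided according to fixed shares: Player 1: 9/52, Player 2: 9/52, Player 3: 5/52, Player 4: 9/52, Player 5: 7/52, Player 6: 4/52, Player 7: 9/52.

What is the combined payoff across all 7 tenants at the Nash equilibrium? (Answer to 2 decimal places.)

Each unit j contributes comes back to j as 6.5 × (j's share), so j prefers to contribute only if that share exceeds 1/6.5 = 0.1538; otherwise keeping the unit dominates.
The shares above 0.1538 belong to Player 1, Player 2, Player 4 and Player 7, contributing 34 each; the remaining 3 contribute 0. Total contributed: 136.
The maintenance fund pays out 6.5 × 136 = 884.00 in total (split across the unequal shares, but the aggregate is all that matters for the group sum).
The 3 free-riders keep 34 each, adding 102. Group total = 102 + 884.00 = 986.00.

986.00 euros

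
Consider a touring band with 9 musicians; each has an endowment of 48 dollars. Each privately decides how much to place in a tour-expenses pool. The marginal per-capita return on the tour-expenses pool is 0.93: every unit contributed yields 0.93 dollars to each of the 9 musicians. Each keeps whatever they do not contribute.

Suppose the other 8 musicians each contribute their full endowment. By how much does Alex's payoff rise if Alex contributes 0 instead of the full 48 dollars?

3.36 dollars

Switching from a contribution of 48 to 0 lets Alex keep an extra 48 dollars, but lowers the tour-expenses pool by 48, which costs Alex their own share of that drop: 0.93 × 48 = 44.64.
Net gain = 48 − 44.64 = 3.36. The private return per contributed unit (0.93) is below 1, so free-riding is indeed the best response regardless of what the others do.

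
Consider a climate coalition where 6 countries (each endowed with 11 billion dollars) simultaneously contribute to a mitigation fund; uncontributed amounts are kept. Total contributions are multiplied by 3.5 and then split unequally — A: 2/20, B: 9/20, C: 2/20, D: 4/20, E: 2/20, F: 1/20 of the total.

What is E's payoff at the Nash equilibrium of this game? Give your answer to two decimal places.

Player j's private return per contributed unit is 3.5 × (j's share). Contributing is weakly dominant for j when that share is at least 1/3.5 = 0.2857, and contributing 0 is dominant otherwise.
Only B (9/20) clears that bar, contributing 11; the remaining 5 contribute 0. Total contributed: 11.
E keeps 11 and receives 3.5 × 11 × 2/20 = 3.85 from the mitigation fund, for a payoff of 14.85.

14.85 billion dollars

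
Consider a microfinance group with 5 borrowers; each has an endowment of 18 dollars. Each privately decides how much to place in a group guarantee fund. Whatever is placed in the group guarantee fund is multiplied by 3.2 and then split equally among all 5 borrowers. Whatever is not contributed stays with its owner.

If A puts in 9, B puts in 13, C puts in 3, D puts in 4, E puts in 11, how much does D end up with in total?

39.60 dollars

Total contributed: 9 + 13 + 3 + 4 + 11 = 40.
Each receives 3.2 × 40 / 5 = 25.60 from the group guarantee fund.
D keeps 18 − 4 = 14, so D's payoff is 14 + 25.60 = 39.60.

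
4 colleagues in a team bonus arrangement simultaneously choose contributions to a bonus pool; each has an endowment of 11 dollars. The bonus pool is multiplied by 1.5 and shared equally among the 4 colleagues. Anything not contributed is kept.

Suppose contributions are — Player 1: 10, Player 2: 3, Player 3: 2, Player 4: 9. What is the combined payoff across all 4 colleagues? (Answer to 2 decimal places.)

56.00 dollars

Total contributed: 10 + 3 + 2 + 9 = 24; total kept: 4 × 11 − 24 = 20.
The bonus pool pays out 1.5 × 24 = 36.00 in aggregate.
Group total = 20 + 36.00 = 56.00.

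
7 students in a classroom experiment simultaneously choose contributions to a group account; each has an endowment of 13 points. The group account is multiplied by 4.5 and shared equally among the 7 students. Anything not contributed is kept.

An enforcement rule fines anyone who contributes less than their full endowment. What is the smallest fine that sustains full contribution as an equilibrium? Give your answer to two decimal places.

4.64 points

Given the others contribute fully, the best deviation is to contribute 0 (any partial contribution still incurs the fine and gives up units whose private return 0.6429 is below 1).
Deviating from 13 to 0 saves 13 points but forfeits the deviator's share of the drop in the group account: 4.5/7 × 13 = 8.36.
So the deviation gain is 13 − 8.36 = 4.64, and the fine must be at least 4.64 points to wipe it out.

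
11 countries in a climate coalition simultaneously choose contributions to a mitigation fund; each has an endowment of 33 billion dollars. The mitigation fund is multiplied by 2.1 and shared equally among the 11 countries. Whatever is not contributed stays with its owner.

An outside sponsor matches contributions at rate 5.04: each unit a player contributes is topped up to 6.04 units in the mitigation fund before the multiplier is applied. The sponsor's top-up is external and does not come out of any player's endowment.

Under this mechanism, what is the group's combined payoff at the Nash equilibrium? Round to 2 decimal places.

4604.29 billion dollars

With the mechanism, a contributed unit returns 2.1 × 6.04 / 11 = 1.1531 per unit of net cost to the contributor — now above 1 — so contributing fully is weakly dominant for every player.
At the Nash equilibrium everyone contributes 33. Group total payoff = 2.1 × 6.04 × 363 = 4604.29.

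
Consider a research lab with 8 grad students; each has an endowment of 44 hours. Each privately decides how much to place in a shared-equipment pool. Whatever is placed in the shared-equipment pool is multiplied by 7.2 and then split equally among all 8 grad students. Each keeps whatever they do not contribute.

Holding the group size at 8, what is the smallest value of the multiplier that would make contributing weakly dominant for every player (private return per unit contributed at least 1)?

8

A contributed unit returns (multiplier)/8 to its contributor.
This reaches 1 exactly when the multiplier is 8.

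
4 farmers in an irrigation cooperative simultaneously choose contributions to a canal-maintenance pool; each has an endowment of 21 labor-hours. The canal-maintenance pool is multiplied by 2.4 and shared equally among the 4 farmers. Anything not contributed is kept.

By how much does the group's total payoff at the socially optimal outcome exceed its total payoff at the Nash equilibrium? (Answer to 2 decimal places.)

Each contributed unit returns 2.4/4 = 0.6000 to its contributor — below 1 — so contributing 0 is dominant for every player. At the Nash equilibrium everyone keeps their 21, and the group total is 4 × 21 = 84.
Each contributed unit returns 2.400 to the group as a whole (0.6000 to each of 4 players), which exceeds 1, so the social optimum is full contribution: group total = 2.400 × 84 = 201.60.
Efficiency loss = 201.60 − 84 = 117.60.

117.60 labor-hours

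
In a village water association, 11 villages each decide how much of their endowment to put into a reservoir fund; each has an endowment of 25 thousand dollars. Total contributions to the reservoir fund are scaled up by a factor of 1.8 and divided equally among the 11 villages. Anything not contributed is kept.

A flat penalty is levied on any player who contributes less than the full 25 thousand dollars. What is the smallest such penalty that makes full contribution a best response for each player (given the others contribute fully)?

20.91 thousand dollars

Given the others contribute fully, the best deviation is to contribute 0 (any partial contribution still incurs the fine and gives up units whose private return 0.1636 is below 1).
Deviating from 25 to 0 saves 25 thousand dollars but forfeits the deviator's share of the drop in the reservoir fund: 1.8/11 × 25 = 4.09.
So the deviation gain is 25 − 4.09 = 20.91, and the fine must be at least 20.91 thousand dollars to wipe it out.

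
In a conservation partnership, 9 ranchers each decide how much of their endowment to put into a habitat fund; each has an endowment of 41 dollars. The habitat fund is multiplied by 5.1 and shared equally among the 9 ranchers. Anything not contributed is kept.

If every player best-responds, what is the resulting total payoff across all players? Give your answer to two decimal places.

Each contributed unit returns 5.1/9 = 0.5667 to its contributor — below 1 — so contributing 0 is dominant for every player. At the Nash equilibrium everyone keeps their 41, and the group total is 9 × 41 = 369.

369.00 dollars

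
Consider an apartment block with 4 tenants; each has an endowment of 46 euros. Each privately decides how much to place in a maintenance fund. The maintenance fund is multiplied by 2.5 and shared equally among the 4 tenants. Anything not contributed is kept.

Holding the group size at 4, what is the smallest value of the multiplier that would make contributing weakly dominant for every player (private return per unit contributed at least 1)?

A contributed unit returns (multiplier)/4 to its contributor.
This reaches 1 exactly when the multiplier is 4.

4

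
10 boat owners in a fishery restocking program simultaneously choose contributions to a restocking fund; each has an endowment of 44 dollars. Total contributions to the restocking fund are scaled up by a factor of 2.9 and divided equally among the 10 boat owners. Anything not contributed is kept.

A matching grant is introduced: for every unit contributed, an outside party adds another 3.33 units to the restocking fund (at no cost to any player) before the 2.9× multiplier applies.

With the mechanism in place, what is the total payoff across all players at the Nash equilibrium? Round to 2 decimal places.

5525.08 dollars

With the mechanism, a contributed unit returns 2.9 × 4.33 / 10 = 1.2557 per unit of net cost to the contributor — now above 1 — so contributing fully is weakly dominant for every player.
At the Nash equilibrium everyone contributes 44. Group total payoff = 2.9 × 4.33 × 440 = 5525.08.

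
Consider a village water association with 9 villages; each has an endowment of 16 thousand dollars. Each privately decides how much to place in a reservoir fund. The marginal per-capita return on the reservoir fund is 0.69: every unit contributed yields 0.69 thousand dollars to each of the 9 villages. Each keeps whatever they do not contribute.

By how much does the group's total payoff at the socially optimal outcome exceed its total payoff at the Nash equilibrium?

The private return per contributed unit is 0.69 < 1, so contributing 0 is dominant for every player. At the Nash equilibrium everyone keeps their 16, and the group total is 9 × 16 = 144.
Each contributed unit returns 6.210 to the group as a whole (0.69 to each of 9 players), which exceeds 1, so the social optimum is full contribution: group total = 6.210 × 144 = 894.24.
Efficiency loss = 894.24 − 144 = 750.24.

750.24 thousand dollars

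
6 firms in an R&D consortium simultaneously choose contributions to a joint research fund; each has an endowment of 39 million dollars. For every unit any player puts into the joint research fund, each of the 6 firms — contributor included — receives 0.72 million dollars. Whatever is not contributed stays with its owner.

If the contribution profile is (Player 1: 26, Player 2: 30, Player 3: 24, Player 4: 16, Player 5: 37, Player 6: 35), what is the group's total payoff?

791.76 million dollars

Total contributed: 26 + 30 + 24 + 16 + 37 + 35 = 168; total kept: 6 × 39 − 168 = 66.
The joint research fund pays out 0.72 × 6 × 168 = 725.76 in aggregate.
Group total = 66 + 725.76 = 791.76.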